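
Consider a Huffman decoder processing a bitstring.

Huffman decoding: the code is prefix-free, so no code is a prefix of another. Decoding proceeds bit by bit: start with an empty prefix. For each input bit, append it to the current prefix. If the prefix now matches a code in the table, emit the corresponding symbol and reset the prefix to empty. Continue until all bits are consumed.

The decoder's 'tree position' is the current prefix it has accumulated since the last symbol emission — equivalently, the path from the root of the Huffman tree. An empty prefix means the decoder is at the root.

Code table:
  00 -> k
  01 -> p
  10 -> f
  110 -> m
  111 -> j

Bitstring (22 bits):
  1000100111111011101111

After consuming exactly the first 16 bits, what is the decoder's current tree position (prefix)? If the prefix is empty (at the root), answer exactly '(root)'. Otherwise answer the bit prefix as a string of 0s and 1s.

Answer: 11

Derivation:
Bit 0: prefix='1' (no match yet)
Bit 1: prefix='10' -> emit 'f', reset
Bit 2: prefix='0' (no match yet)
Bit 3: prefix='00' -> emit 'k', reset
Bit 4: prefix='1' (no match yet)
Bit 5: prefix='10' -> emit 'f', reset
Bit 6: prefix='0' (no match yet)
Bit 7: prefix='01' -> emit 'p', reset
Bit 8: prefix='1' (no match yet)
Bit 9: prefix='11' (no match yet)
Bit 10: prefix='111' -> emit 'j', reset
Bit 11: prefix='1' (no match yet)
Bit 12: prefix='11' (no match yet)
Bit 13: prefix='110' -> emit 'm', reset
Bit 14: prefix='1' (no match yet)
Bit 15: prefix='11' (no match yet)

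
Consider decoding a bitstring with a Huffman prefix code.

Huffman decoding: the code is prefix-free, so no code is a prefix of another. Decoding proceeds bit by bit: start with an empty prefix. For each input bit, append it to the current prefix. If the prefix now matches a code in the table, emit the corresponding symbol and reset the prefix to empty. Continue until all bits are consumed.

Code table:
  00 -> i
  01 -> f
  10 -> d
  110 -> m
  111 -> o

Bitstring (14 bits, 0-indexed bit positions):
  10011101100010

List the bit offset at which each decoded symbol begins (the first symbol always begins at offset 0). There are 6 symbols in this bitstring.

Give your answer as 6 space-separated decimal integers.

Bit 0: prefix='1' (no match yet)
Bit 1: prefix='10' -> emit 'd', reset
Bit 2: prefix='0' (no match yet)
Bit 3: prefix='01' -> emit 'f', reset
Bit 4: prefix='1' (no match yet)
Bit 5: prefix='11' (no match yet)
Bit 6: prefix='110' -> emit 'm', reset
Bit 7: prefix='1' (no match yet)
Bit 8: prefix='11' (no match yet)
Bit 9: prefix='110' -> emit 'm', reset
Bit 10: prefix='0' (no match yet)
Bit 11: prefix='00' -> emit 'i', reset
Bit 12: prefix='1' (no match yet)
Bit 13: prefix='10' -> emit 'd', reset

Answer: 0 2 4 7 10 12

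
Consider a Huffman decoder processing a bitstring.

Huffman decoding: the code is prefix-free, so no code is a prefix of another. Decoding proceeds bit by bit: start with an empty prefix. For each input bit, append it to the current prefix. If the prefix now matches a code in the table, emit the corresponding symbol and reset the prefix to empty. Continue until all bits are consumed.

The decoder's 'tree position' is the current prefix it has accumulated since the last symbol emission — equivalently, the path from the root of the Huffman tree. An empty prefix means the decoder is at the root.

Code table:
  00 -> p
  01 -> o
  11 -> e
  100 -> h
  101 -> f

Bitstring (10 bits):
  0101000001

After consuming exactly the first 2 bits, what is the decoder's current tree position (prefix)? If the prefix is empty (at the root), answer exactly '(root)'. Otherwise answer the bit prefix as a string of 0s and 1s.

Bit 0: prefix='0' (no match yet)
Bit 1: prefix='01' -> emit 'o', reset

Answer: (root)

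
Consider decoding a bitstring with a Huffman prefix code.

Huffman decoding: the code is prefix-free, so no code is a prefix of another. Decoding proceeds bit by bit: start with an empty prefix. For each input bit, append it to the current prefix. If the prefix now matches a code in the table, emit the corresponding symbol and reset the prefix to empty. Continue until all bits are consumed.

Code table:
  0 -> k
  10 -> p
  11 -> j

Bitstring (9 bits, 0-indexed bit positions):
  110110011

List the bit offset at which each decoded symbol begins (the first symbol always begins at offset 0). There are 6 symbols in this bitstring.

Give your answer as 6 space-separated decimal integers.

Bit 0: prefix='1' (no match yet)
Bit 1: prefix='11' -> emit 'j', reset
Bit 2: prefix='0' -> emit 'k', reset
Bit 3: prefix='1' (no match yet)
Bit 4: prefix='11' -> emit 'j', reset
Bit 5: prefix='0' -> emit 'k', reset
Bit 6: prefix='0' -> emit 'k', reset
Bit 7: prefix='1' (no match yet)
Bit 8: prefix='11' -> emit 'j', reset

Answer: 0 2 3 5 6 7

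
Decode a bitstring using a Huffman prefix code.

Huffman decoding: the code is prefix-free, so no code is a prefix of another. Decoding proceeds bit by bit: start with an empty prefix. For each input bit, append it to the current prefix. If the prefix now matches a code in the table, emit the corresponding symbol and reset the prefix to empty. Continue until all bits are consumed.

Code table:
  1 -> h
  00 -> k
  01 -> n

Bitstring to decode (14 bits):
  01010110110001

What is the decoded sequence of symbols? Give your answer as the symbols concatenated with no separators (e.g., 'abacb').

Bit 0: prefix='0' (no match yet)
Bit 1: prefix='01' -> emit 'n', reset
Bit 2: prefix='0' (no match yet)
Bit 3: prefix='01' -> emit 'n', reset
Bit 4: prefix='0' (no match yet)
Bit 5: prefix='01' -> emit 'n', reset
Bit 6: prefix='1' -> emit 'h', reset
Bit 7: prefix='0' (no match yet)
Bit 8: prefix='01' -> emit 'n', reset
Bit 9: prefix='1' -> emit 'h', reset
Bit 10: prefix='0' (no match yet)
Bit 11: prefix='00' -> emit 'k', reset
Bit 12: prefix='0' (no match yet)
Bit 13: prefix='01' -> emit 'n', reset

Answer: nnnhnhkn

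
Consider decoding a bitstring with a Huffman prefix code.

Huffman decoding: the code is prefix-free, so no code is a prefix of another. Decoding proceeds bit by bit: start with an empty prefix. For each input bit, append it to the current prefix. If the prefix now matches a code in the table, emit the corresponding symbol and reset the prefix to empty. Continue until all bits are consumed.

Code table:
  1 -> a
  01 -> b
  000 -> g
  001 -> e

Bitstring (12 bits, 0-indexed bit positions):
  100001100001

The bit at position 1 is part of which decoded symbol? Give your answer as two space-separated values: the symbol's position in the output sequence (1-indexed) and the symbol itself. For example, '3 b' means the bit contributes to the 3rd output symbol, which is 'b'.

Answer: 2 g

Derivation:
Bit 0: prefix='1' -> emit 'a', reset
Bit 1: prefix='0' (no match yet)
Bit 2: prefix='00' (no match yet)
Bit 3: prefix='000' -> emit 'g', reset
Bit 4: prefix='0' (no match yet)
Bit 5: prefix='01' -> emit 'b', reset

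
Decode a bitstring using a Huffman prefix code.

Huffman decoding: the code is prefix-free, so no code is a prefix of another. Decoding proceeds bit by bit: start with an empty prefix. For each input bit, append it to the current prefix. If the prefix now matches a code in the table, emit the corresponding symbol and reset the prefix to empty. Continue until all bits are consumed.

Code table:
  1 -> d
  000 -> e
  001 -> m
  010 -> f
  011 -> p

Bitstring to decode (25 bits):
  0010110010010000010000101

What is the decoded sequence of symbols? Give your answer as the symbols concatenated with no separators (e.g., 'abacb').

Bit 0: prefix='0' (no match yet)
Bit 1: prefix='00' (no match yet)
Bit 2: prefix='001' -> emit 'm', reset
Bit 3: prefix='0' (no match yet)
Bit 4: prefix='01' (no match yet)
Bit 5: prefix='011' -> emit 'p', reset
Bit 6: prefix='0' (no match yet)
Bit 7: prefix='00' (no match yet)
Bit 8: prefix='001' -> emit 'm', reset
Bit 9: prefix='0' (no match yet)
Bit 10: prefix='00' (no match yet)
Bit 11: prefix='001' -> emit 'm', reset
Bit 12: prefix='0' (no match yet)
Bit 13: prefix='00' (no match yet)
Bit 14: prefix='000' -> emit 'e', reset
Bit 15: prefix='0' (no match yet)
Bit 16: prefix='00' (no match yet)
Bit 17: prefix='001' -> emit 'm', reset
Bit 18: prefix='0' (no match yet)
Bit 19: prefix='00' (no match yet)
Bit 20: prefix='000' -> emit 'e', reset
Bit 21: prefix='0' (no match yet)
Bit 22: prefix='01' (no match yet)
Bit 23: prefix='010' -> emit 'f', reset
Bit 24: prefix='1' -> emit 'd', reset

Answer: mpmmemefd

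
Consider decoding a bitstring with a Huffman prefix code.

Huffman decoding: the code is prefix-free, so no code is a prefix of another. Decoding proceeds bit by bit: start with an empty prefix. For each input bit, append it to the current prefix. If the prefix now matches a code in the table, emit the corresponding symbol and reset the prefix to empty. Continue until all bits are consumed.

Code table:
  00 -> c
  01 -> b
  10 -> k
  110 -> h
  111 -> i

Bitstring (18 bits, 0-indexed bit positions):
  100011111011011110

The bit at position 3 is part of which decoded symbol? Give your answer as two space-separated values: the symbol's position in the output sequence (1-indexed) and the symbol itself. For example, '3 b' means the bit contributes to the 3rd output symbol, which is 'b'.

Answer: 2 c

Derivation:
Bit 0: prefix='1' (no match yet)
Bit 1: prefix='10' -> emit 'k', reset
Bit 2: prefix='0' (no match yet)
Bit 3: prefix='00' -> emit 'c', reset
Bit 4: prefix='1' (no match yet)
Bit 5: prefix='11' (no match yet)
Bit 6: prefix='111' -> emit 'i', reset
Bit 7: prefix='1' (no match yet)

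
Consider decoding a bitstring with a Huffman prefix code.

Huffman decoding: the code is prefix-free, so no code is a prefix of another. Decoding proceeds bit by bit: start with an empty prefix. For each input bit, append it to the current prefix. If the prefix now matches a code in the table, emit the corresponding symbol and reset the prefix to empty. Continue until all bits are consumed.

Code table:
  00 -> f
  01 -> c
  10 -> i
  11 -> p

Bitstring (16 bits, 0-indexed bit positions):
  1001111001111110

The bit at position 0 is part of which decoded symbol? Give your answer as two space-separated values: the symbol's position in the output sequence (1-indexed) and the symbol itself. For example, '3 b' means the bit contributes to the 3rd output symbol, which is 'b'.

Bit 0: prefix='1' (no match yet)
Bit 1: prefix='10' -> emit 'i', reset
Bit 2: prefix='0' (no match yet)
Bit 3: prefix='01' -> emit 'c', reset
Bit 4: prefix='1' (no match yet)

Answer: 1 i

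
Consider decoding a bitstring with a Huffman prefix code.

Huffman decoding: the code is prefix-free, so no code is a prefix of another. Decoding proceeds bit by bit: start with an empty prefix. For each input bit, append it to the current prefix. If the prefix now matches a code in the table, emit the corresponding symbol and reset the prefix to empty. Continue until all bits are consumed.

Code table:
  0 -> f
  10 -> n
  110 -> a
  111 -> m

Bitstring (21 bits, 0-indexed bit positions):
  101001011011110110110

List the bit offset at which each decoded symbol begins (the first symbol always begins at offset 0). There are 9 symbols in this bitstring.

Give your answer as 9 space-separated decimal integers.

Answer: 0 2 4 5 7 10 13 15 18

Derivation:
Bit 0: prefix='1' (no match yet)
Bit 1: prefix='10' -> emit 'n', reset
Bit 2: prefix='1' (no match yet)
Bit 3: prefix='10' -> emit 'n', reset
Bit 4: prefix='0' -> emit 'f', reset
Bit 5: prefix='1' (no match yet)
Bit 6: prefix='10' -> emit 'n', reset
Bit 7: prefix='1' (no match yet)
Bit 8: prefix='11' (no match yet)
Bit 9: prefix='110' -> emit 'a', reset
Bit 10: prefix='1' (no match yet)
Bit 11: prefix='11' (no match yet)
Bit 12: prefix='111' -> emit 'm', reset
Bit 13: prefix='1' (no match yet)
Bit 14: prefix='10' -> emit 'n', reset
Bit 15: prefix='1' (no match yet)
Bit 16: prefix='11' (no match yet)
Bit 17: prefix='110' -> emit 'a', reset
Bit 18: prefix='1' (no match yet)
Bit 19: prefix='11' (no match yet)
Bit 20: prefix='110' -> emit 'a', reset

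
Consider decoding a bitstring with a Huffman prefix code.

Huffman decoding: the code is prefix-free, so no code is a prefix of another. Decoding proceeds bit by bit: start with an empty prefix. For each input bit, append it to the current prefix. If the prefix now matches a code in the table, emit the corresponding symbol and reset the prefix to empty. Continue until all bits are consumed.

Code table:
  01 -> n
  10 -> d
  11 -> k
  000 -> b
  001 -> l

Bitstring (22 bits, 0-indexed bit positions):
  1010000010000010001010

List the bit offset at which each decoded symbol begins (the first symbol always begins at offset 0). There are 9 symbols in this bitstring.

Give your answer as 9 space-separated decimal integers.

Answer: 0 2 4 7 9 12 15 18 20

Derivation:
Bit 0: prefix='1' (no match yet)
Bit 1: prefix='10' -> emit 'd', reset
Bit 2: prefix='1' (no match yet)
Bit 3: prefix='10' -> emit 'd', reset
Bit 4: prefix='0' (no match yet)
Bit 5: prefix='00' (no match yet)
Bit 6: prefix='000' -> emit 'b', reset
Bit 7: prefix='0' (no match yet)
Bit 8: prefix='01' -> emit 'n', reset
Bit 9: prefix='0' (no match yet)
Bit 10: prefix='00' (no match yet)
Bit 11: prefix='000' -> emit 'b', reset
Bit 12: prefix='0' (no match yet)
Bit 13: prefix='00' (no match yet)
Bit 14: prefix='001' -> emit 'l', reset
Bit 15: prefix='0' (no match yet)
Bit 16: prefix='00' (no match yet)
Bit 17: prefix='000' -> emit 'b', reset
Bit 18: prefix='1' (no match yet)
Bit 19: prefix='10' -> emit 'd', reset
Bit 20: prefix='1' (no match yet)
Bit 21: prefix='10' -> emit 'd', reset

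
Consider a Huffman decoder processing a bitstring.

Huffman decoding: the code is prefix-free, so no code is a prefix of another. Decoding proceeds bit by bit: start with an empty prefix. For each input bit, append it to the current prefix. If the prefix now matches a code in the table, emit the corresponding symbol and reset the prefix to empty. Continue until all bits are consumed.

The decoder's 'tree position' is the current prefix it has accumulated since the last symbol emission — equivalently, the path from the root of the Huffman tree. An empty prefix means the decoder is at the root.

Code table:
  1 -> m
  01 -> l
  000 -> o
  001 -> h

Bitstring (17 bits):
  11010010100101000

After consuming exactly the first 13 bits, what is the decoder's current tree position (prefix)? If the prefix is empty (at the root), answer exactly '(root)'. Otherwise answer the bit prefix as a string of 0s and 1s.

Answer: 0

Derivation:
Bit 0: prefix='1' -> emit 'm', reset
Bit 1: prefix='1' -> emit 'm', reset
Bit 2: prefix='0' (no match yet)
Bit 3: prefix='01' -> emit 'l', reset
Bit 4: prefix='0' (no match yet)
Bit 5: prefix='00' (no match yet)
Bit 6: prefix='001' -> emit 'h', reset
Bit 7: prefix='0' (no match yet)
Bit 8: prefix='01' -> emit 'l', reset
Bit 9: prefix='0' (no match yet)
Bit 10: prefix='00' (no match yet)
Bit 11: prefix='001' -> emit 'h', reset
Bit 12: prefix='0' (no match yet)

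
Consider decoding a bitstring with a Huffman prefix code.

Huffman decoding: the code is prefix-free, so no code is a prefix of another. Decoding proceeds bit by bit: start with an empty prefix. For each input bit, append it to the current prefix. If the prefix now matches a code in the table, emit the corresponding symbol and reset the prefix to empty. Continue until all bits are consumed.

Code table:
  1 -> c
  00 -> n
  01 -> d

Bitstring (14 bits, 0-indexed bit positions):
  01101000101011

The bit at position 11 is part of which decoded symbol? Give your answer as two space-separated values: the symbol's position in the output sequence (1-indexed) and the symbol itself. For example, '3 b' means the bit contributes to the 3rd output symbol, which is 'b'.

Bit 0: prefix='0' (no match yet)
Bit 1: prefix='01' -> emit 'd', reset
Bit 2: prefix='1' -> emit 'c', reset
Bit 3: prefix='0' (no match yet)
Bit 4: prefix='01' -> emit 'd', reset
Bit 5: prefix='0' (no match yet)
Bit 6: prefix='00' -> emit 'n', reset
Bit 7: prefix='0' (no match yet)
Bit 8: prefix='01' -> emit 'd', reset
Bit 9: prefix='0' (no match yet)
Bit 10: prefix='01' -> emit 'd', reset
Bit 11: prefix='0' (no match yet)
Bit 12: prefix='01' -> emit 'd', reset
Bit 13: prefix='1' -> emit 'c', reset

Answer: 7 d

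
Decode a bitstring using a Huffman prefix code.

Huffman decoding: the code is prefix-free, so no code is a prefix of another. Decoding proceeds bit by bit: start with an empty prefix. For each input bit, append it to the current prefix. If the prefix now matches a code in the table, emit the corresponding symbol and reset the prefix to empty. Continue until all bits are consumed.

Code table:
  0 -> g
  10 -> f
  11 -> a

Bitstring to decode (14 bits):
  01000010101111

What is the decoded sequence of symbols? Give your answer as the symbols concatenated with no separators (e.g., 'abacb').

Bit 0: prefix='0' -> emit 'g', reset
Bit 1: prefix='1' (no match yet)
Bit 2: prefix='10' -> emit 'f', reset
Bit 3: prefix='0' -> emit 'g', reset
Bit 4: prefix='0' -> emit 'g', reset
Bit 5: prefix='0' -> emit 'g', reset
Bit 6: prefix='1' (no match yet)
Bit 7: prefix='10' -> emit 'f', reset
Bit 8: prefix='1' (no match yet)
Bit 9: prefix='10' -> emit 'f', reset
Bit 10: prefix='1' (no match yet)
Bit 11: prefix='11' -> emit 'a', reset
Bit 12: prefix='1' (no match yet)
Bit 13: prefix='11' -> emit 'a', reset

Answer: gfgggffaa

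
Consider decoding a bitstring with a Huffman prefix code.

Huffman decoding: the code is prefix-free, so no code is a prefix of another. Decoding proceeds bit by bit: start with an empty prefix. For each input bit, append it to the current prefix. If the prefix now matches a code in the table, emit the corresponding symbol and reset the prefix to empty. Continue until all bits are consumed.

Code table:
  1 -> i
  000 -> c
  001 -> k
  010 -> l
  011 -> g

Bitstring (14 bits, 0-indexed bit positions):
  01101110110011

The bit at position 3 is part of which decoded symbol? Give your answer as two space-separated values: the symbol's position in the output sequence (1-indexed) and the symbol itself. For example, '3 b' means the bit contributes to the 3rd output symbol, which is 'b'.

Answer: 2 g

Derivation:
Bit 0: prefix='0' (no match yet)
Bit 1: prefix='01' (no match yet)
Bit 2: prefix='011' -> emit 'g', reset
Bit 3: prefix='0' (no match yet)
Bit 4: prefix='01' (no match yet)
Bit 5: prefix='011' -> emit 'g', reset
Bit 6: prefix='1' -> emit 'i', reset
Bit 7: prefix='0' (no match yet)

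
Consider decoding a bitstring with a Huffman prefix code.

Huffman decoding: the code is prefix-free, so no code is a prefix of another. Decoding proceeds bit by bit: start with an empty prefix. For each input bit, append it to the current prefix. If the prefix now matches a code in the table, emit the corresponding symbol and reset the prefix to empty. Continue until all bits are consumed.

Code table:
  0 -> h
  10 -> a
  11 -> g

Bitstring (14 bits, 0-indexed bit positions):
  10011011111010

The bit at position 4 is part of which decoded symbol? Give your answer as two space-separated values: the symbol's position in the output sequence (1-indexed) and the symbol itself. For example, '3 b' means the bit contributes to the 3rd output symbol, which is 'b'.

Bit 0: prefix='1' (no match yet)
Bit 1: prefix='10' -> emit 'a', reset
Bit 2: prefix='0' -> emit 'h', reset
Bit 3: prefix='1' (no match yet)
Bit 4: prefix='11' -> emit 'g', reset
Bit 5: prefix='0' -> emit 'h', reset
Bit 6: prefix='1' (no match yet)
Bit 7: prefix='11' -> emit 'g', reset
Bit 8: prefix='1' (no match yet)

Answer: 3 g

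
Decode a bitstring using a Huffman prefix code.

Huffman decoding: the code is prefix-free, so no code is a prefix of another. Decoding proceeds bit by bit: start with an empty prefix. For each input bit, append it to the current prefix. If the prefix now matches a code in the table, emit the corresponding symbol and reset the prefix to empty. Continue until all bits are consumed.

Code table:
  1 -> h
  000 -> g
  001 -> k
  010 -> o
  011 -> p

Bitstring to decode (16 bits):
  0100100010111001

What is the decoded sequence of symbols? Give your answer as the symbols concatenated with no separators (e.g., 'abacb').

Answer: ookphk

Derivation:
Bit 0: prefix='0' (no match yet)
Bit 1: prefix='01' (no match yet)
Bit 2: prefix='010' -> emit 'o', reset
Bit 3: prefix='0' (no match yet)
Bit 4: prefix='01' (no match yet)
Bit 5: prefix='010' -> emit 'o', reset
Bit 6: prefix='0' (no match yet)
Bit 7: prefix='00' (no match yet)
Bit 8: prefix='001' -> emit 'k', reset
Bit 9: prefix='0' (no match yet)
Bit 10: prefix='01' (no match yet)
Bit 11: prefix='011' -> emit 'p', reset
Bit 12: prefix='1' -> emit 'h', reset
Bit 13: prefix='0' (no match yet)
Bit 14: prefix='00' (no match yet)
Bit 15: prefix='001' -> emit 'k', reset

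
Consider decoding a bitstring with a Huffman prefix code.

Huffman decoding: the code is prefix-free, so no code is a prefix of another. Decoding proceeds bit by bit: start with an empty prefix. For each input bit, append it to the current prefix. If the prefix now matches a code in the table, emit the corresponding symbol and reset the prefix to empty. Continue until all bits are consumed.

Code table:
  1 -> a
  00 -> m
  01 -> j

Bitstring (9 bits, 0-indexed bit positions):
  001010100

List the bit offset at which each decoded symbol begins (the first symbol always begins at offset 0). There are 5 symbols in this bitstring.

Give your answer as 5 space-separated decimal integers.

Answer: 0 2 3 5 7

Derivation:
Bit 0: prefix='0' (no match yet)
Bit 1: prefix='00' -> emit 'm', reset
Bit 2: prefix='1' -> emit 'a', reset
Bit 3: prefix='0' (no match yet)
Bit 4: prefix='01' -> emit 'j', reset
Bit 5: prefix='0' (no match yet)
Bit 6: prefix='01' -> emit 'j', reset
Bit 7: prefix='0' (no match yet)
Bit 8: prefix='00' -> emit 'm', reset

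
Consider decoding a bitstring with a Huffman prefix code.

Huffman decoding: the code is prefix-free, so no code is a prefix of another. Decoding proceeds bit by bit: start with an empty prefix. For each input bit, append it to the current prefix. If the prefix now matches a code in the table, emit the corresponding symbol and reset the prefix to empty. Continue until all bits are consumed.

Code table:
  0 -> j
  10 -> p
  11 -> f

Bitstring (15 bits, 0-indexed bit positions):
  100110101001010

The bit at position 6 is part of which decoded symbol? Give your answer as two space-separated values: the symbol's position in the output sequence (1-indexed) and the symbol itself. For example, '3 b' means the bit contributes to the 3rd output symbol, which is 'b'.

Answer: 5 p

Derivation:
Bit 0: prefix='1' (no match yet)
Bit 1: prefix='10' -> emit 'p', reset
Bit 2: prefix='0' -> emit 'j', reset
Bit 3: prefix='1' (no match yet)
Bit 4: prefix='11' -> emit 'f', reset
Bit 5: prefix='0' -> emit 'j', reset
Bit 6: prefix='1' (no match yet)
Bit 7: prefix='10' -> emit 'p', reset
Bit 8: prefix='1' (no match yet)
Bit 9: prefix='10' -> emit 'p', reset
Bit 10: prefix='0' -> emit 'j', reset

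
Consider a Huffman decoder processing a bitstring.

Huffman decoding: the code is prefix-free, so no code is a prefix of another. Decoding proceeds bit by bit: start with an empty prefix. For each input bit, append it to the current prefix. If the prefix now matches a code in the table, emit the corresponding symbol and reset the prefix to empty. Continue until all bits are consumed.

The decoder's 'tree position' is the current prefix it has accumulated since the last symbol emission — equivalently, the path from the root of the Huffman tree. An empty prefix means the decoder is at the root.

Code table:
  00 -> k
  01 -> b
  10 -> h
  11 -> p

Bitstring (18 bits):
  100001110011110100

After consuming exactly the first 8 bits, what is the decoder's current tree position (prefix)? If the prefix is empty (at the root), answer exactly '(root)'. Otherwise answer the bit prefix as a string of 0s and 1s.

Answer: (root)

Derivation:
Bit 0: prefix='1' (no match yet)
Bit 1: prefix='10' -> emit 'h', reset
Bit 2: prefix='0' (no match yet)
Bit 3: prefix='00' -> emit 'k', reset
Bit 4: prefix='0' (no match yet)
Bit 5: prefix='01' -> emit 'b', reset
Bit 6: prefix='1' (no match yet)
Bit 7: prefix='11' -> emit 'p', reset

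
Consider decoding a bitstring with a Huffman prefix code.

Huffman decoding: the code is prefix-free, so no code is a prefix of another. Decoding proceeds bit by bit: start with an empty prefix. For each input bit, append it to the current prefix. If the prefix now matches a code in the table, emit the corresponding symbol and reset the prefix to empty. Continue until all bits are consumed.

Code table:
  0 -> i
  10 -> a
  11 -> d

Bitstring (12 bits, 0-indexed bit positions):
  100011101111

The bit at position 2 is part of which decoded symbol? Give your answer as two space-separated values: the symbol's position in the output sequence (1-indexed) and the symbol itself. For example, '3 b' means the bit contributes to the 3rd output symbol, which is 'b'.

Answer: 2 i

Derivation:
Bit 0: prefix='1' (no match yet)
Bit 1: prefix='10' -> emit 'a', reset
Bit 2: prefix='0' -> emit 'i', reset
Bit 3: prefix='0' -> emit 'i', reset
Bit 4: prefix='1' (no match yet)
Bit 5: prefix='11' -> emit 'd', reset
Bit 6: prefix='1' (no match yet)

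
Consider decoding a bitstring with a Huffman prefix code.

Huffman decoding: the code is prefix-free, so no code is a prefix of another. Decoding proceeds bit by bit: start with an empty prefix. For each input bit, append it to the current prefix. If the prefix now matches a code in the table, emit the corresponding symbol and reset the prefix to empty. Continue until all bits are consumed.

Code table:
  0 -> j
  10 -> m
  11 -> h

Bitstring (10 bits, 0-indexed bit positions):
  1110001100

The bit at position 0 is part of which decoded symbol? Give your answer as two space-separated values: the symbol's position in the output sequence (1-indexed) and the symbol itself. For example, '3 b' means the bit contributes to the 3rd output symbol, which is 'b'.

Bit 0: prefix='1' (no match yet)
Bit 1: prefix='11' -> emit 'h', reset
Bit 2: prefix='1' (no match yet)
Bit 3: prefix='10' -> emit 'm', reset
Bit 4: prefix='0' -> emit 'j', reset

Answer: 1 h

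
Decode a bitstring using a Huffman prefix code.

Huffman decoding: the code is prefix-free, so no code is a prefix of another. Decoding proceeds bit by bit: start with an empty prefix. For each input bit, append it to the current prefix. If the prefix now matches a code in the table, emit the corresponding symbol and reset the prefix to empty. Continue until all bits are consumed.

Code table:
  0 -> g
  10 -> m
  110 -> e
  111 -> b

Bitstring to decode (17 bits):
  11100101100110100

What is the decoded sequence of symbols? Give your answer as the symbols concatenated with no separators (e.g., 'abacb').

Bit 0: prefix='1' (no match yet)
Bit 1: prefix='11' (no match yet)
Bit 2: prefix='111' -> emit 'b', reset
Bit 3: prefix='0' -> emit 'g', reset
Bit 4: prefix='0' -> emit 'g', reset
Bit 5: prefix='1' (no match yet)
Bit 6: prefix='10' -> emit 'm', reset
Bit 7: prefix='1' (no match yet)
Bit 8: prefix='11' (no match yet)
Bit 9: prefix='110' -> emit 'e', reset
Bit 10: prefix='0' -> emit 'g', reset
Bit 11: prefix='1' (no match yet)
Bit 12: prefix='11' (no match yet)
Bit 13: prefix='110' -> emit 'e', reset
Bit 14: prefix='1' (no match yet)
Bit 15: prefix='10' -> emit 'm', reset
Bit 16: prefix='0' -> emit 'g', reset

Answer: bggmegemg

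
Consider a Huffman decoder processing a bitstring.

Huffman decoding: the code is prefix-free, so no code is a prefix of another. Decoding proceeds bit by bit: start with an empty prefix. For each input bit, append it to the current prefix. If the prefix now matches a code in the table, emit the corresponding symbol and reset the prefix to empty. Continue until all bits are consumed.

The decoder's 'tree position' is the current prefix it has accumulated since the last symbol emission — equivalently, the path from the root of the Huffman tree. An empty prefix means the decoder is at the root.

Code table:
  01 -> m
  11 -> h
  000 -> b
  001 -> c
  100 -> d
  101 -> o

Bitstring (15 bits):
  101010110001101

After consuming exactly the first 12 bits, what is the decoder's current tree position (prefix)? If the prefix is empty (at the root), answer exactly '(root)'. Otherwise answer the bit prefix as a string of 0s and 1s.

Bit 0: prefix='1' (no match yet)
Bit 1: prefix='10' (no match yet)
Bit 2: prefix='101' -> emit 'o', reset
Bit 3: prefix='0' (no match yet)
Bit 4: prefix='01' -> emit 'm', reset
Bit 5: prefix='0' (no match yet)
Bit 6: prefix='01' -> emit 'm', reset
Bit 7: prefix='1' (no match yet)
Bit 8: prefix='10' (no match yet)
Bit 9: prefix='100' -> emit 'd', reset
Bit 10: prefix='0' (no match yet)
Bit 11: prefix='01' -> emit 'm', reset

Answer: (root)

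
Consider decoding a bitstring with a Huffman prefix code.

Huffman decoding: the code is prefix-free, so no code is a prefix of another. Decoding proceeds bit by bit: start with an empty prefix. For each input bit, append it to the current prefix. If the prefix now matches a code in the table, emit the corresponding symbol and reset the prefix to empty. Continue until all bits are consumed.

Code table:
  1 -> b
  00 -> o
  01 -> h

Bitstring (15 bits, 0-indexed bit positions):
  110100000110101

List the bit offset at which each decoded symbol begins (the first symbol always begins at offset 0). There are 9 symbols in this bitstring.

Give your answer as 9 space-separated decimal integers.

Bit 0: prefix='1' -> emit 'b', reset
Bit 1: prefix='1' -> emit 'b', reset
Bit 2: prefix='0' (no match yet)
Bit 3: prefix='01' -> emit 'h', reset
Bit 4: prefix='0' (no match yet)
Bit 5: prefix='00' -> emit 'o', reset
Bit 6: prefix='0' (no match yet)
Bit 7: prefix='00' -> emit 'o', reset
Bit 8: prefix='0' (no match yet)
Bit 9: prefix='01' -> emit 'h', reset
Bit 10: prefix='1' -> emit 'b', reset
Bit 11: prefix='0' (no match yet)
Bit 12: prefix='01' -> emit 'h', reset
Bit 13: prefix='0' (no match yet)
Bit 14: prefix='01' -> emit 'h', reset

Answer: 0 1 2 4 6 8 10 11 13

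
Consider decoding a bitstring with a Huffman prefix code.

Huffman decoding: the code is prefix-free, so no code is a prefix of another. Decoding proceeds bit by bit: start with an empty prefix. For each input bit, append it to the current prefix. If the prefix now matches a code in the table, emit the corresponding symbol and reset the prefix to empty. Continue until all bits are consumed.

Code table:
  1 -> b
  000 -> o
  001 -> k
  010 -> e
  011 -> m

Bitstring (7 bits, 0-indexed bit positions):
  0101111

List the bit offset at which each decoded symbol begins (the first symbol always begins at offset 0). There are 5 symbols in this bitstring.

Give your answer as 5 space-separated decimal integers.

Bit 0: prefix='0' (no match yet)
Bit 1: prefix='01' (no match yet)
Bit 2: prefix='010' -> emit 'e', reset
Bit 3: prefix='1' -> emit 'b', reset
Bit 4: prefix='1' -> emit 'b', reset
Bit 5: prefix='1' -> emit 'b', reset
Bit 6: prefix='1' -> emit 'b', reset

Answer: 0 3 4 5 6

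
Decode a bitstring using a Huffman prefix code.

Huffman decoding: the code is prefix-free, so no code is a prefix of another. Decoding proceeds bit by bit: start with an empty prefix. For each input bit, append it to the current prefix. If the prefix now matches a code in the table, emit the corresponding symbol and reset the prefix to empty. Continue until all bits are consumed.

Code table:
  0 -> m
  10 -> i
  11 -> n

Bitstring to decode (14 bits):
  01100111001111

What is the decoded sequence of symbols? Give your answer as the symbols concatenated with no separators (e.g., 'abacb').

Answer: mnmmnimnn

Derivation:
Bit 0: prefix='0' -> emit 'm', reset
Bit 1: prefix='1' (no match yet)
Bit 2: prefix='11' -> emit 'n', reset
Bit 3: prefix='0' -> emit 'm', reset
Bit 4: prefix='0' -> emit 'm', reset
Bit 5: prefix='1' (no match yet)
Bit 6: prefix='11' -> emit 'n', reset
Bit 7: prefix='1' (no match yet)
Bit 8: prefix='10' -> emit 'i', reset
Bit 9: prefix='0' -> emit 'm', reset
Bit 10: prefix='1' (no match yet)
Bit 11: prefix='11' -> emit 'n', reset
Bit 12: prefix='1' (no match yet)
Bit 13: prefix='11' -> emit 'n', reset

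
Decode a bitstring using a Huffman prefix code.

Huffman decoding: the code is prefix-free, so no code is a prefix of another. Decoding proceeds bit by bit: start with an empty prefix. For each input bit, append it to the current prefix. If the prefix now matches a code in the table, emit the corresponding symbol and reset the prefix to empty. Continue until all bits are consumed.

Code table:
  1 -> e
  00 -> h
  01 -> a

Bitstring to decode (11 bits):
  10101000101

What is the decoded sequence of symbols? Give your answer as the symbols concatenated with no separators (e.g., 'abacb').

Answer: eaahaa

Derivation:
Bit 0: prefix='1' -> emit 'e', reset
Bit 1: prefix='0' (no match yet)
Bit 2: prefix='01' -> emit 'a', reset
Bit 3: prefix='0' (no match yet)
Bit 4: prefix='01' -> emit 'a', reset
Bit 5: prefix='0' (no match yet)
Bit 6: prefix='00' -> emit 'h', reset
Bit 7: prefix='0' (no match yet)
Bit 8: prefix='01' -> emit 'a', reset
Bit 9: prefix='0' (no match yet)
Bit 10: prefix='01' -> emit 'a', reset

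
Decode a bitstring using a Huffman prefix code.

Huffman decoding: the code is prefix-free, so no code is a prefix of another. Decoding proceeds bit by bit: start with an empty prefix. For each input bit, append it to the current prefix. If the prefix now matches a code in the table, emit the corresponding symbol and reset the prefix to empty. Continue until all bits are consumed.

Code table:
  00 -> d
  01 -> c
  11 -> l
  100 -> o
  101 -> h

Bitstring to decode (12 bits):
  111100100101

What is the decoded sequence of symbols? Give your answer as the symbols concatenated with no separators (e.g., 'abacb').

Bit 0: prefix='1' (no match yet)
Bit 1: prefix='11' -> emit 'l', reset
Bit 2: prefix='1' (no match yet)
Bit 3: prefix='11' -> emit 'l', reset
Bit 4: prefix='0' (no match yet)
Bit 5: prefix='00' -> emit 'd', reset
Bit 6: prefix='1' (no match yet)
Bit 7: prefix='10' (no match yet)
Bit 8: prefix='100' -> emit 'o', reset
Bit 9: prefix='1' (no match yet)
Bit 10: prefix='10' (no match yet)
Bit 11: prefix='101' -> emit 'h', reset

Answer: lldoh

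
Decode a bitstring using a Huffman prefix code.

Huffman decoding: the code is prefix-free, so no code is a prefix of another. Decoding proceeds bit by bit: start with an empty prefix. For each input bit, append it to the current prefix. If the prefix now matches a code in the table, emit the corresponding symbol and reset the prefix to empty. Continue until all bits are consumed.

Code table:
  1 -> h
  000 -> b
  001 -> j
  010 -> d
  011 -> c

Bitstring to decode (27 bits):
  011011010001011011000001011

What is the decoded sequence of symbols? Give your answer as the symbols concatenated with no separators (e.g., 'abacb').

Bit 0: prefix='0' (no match yet)
Bit 1: prefix='01' (no match yet)
Bit 2: prefix='011' -> emit 'c', reset
Bit 3: prefix='0' (no match yet)
Bit 4: prefix='01' (no match yet)
Bit 5: prefix='011' -> emit 'c', reset
Bit 6: prefix='0' (no match yet)
Bit 7: prefix='01' (no match yet)
Bit 8: prefix='010' -> emit 'd', reset
Bit 9: prefix='0' (no match yet)
Bit 10: prefix='00' (no match yet)
Bit 11: prefix='001' -> emit 'j', reset
Bit 12: prefix='0' (no match yet)
Bit 13: prefix='01' (no match yet)
Bit 14: prefix='011' -> emit 'c', reset
Bit 15: prefix='0' (no match yet)
Bit 16: prefix='01' (no match yet)
Bit 17: prefix='011' -> emit 'c', reset
Bit 18: prefix='0' (no match yet)
Bit 19: prefix='00' (no match yet)
Bit 20: prefix='000' -> emit 'b', reset
Bit 21: prefix='0' (no match yet)
Bit 22: prefix='00' (no match yet)
Bit 23: prefix='001' -> emit 'j', reset
Bit 24: prefix='0' (no match yet)
Bit 25: prefix='01' (no match yet)
Bit 26: prefix='011' -> emit 'c', reset

Answer: ccdjccbjc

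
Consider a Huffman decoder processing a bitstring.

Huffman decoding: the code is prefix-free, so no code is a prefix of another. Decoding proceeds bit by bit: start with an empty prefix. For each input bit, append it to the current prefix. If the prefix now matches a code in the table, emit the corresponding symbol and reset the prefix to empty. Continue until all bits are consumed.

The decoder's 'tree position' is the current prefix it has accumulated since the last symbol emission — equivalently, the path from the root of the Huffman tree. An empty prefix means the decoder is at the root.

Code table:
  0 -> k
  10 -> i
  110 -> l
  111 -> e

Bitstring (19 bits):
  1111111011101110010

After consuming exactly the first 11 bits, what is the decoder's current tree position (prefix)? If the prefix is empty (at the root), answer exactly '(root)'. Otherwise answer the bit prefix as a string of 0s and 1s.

Bit 0: prefix='1' (no match yet)
Bit 1: prefix='11' (no match yet)
Bit 2: prefix='111' -> emit 'e', reset
Bit 3: prefix='1' (no match yet)
Bit 4: prefix='11' (no match yet)
Bit 5: prefix='111' -> emit 'e', reset
Bit 6: prefix='1' (no match yet)
Bit 7: prefix='10' -> emit 'i', reset
Bit 8: prefix='1' (no match yet)
Bit 9: prefix='11' (no match yet)
Bit 10: prefix='111' -> emit 'e', reset

Answer: (root)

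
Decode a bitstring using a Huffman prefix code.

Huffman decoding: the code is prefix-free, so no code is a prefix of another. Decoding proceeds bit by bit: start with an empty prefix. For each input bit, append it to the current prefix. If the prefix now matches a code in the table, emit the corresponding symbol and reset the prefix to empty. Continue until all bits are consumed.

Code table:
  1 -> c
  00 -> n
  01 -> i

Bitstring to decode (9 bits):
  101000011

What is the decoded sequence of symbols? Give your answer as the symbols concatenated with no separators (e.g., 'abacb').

Bit 0: prefix='1' -> emit 'c', reset
Bit 1: prefix='0' (no match yet)
Bit 2: prefix='01' -> emit 'i', reset
Bit 3: prefix='0' (no match yet)
Bit 4: prefix='00' -> emit 'n', reset
Bit 5: prefix='0' (no match yet)
Bit 6: prefix='00' -> emit 'n', reset
Bit 7: prefix='1' -> emit 'c', reset
Bit 8: prefix='1' -> emit 'c', reset

Answer: cinncc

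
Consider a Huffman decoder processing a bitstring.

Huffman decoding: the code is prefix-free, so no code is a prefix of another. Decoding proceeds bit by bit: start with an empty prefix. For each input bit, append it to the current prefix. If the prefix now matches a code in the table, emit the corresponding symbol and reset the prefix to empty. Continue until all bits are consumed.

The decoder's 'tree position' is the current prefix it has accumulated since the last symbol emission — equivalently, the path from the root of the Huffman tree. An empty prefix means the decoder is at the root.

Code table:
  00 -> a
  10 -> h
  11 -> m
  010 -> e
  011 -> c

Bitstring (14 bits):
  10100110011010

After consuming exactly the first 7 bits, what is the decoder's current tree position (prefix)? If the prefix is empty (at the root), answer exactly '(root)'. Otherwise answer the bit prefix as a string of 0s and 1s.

Answer: (root)

Derivation:
Bit 0: prefix='1' (no match yet)
Bit 1: prefix='10' -> emit 'h', reset
Bit 2: prefix='1' (no match yet)
Bit 3: prefix='10' -> emit 'h', reset
Bit 4: prefix='0' (no match yet)
Bit 5: prefix='01' (no match yet)
Bit 6: prefix='011' -> emit 'c', reset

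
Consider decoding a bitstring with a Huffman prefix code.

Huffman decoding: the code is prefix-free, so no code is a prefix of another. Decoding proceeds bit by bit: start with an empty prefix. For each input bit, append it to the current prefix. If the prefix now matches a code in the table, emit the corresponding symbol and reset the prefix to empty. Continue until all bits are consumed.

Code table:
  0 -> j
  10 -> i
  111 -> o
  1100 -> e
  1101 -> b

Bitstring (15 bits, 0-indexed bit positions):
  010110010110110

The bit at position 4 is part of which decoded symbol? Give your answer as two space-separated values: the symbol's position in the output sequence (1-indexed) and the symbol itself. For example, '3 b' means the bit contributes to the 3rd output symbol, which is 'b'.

Bit 0: prefix='0' -> emit 'j', reset
Bit 1: prefix='1' (no match yet)
Bit 2: prefix='10' -> emit 'i', reset
Bit 3: prefix='1' (no match yet)
Bit 4: prefix='11' (no match yet)
Bit 5: prefix='110' (no match yet)
Bit 6: prefix='1100' -> emit 'e', reset
Bit 7: prefix='1' (no match yet)
Bit 8: prefix='10' -> emit 'i', reset

Answer: 3 e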